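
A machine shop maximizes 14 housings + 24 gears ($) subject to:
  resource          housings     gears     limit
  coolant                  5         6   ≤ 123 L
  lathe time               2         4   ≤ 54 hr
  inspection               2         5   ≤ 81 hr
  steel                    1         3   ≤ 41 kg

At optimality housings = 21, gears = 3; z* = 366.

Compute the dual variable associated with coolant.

1

Binding: coolant and lathe time. Non-binding: inspection (24 unused), steel (11 unused).
By complementary slackness, y = 0 for the non-binding constraints.
From A_Bᵀ y = c: 5·y_coolant + 2·y_lathe time = 14; 6·y_coolant + 4·y_lathe time = 24.
Solving: y_coolant = 1, y_lathe time = 4.5.
Shadow price of coolant = 1.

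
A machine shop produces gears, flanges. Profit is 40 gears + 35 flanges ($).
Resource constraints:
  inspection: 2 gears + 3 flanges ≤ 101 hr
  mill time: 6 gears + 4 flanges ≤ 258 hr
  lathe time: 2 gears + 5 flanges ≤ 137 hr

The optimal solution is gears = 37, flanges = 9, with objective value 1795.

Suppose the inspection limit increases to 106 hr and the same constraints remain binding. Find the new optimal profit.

Binding: inspection and mill time. Non-binding: lathe time (18 unused).
By complementary slackness, y = 0 for the non-binding constraint.
From A_Bᵀ y = c: 2·y_inspection + 6·y_mill time = 40; 3·y_inspection + 4·y_mill time = 35.
→ y_inspection = 5 and y_mill time = 5.
Δz = y_inspection·Δb = 5 × (5) = 25, so new z* = 1795 + 25 = 1820.

1820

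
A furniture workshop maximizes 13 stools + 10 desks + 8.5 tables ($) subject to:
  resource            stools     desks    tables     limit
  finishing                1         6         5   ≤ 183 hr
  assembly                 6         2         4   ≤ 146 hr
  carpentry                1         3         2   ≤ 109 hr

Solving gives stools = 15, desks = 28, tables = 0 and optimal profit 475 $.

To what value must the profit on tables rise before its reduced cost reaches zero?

13

Binding: finishing and assembly. Non-binding: carpentry (10 unused).
Since carpentry is not tight, its dual is 0.
From A_Bᵀ y = c: 1·y_finishing + 6·y_assembly = 13; 6·y_finishing + 2·y_assembly = 10.
Solving: y_finishing = 1, y_assembly = 2.
tables enters the basis when its profit ≥ yᵀa₃ = 1·5 + 2·4 = 13.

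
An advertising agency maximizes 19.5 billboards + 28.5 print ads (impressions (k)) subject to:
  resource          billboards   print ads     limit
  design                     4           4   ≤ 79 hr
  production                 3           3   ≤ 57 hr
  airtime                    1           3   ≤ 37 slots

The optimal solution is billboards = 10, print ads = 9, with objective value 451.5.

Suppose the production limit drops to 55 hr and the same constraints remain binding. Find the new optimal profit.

441.5

Binding: production and airtime. Non-binding: design (3 unused).
Slack constraints have shadow price 0 (complementary slackness).
Dual feasibility on the basic columns requires 3·y_production + 1·y_airtime = 19.5, 3·y_production + 3·y_airtime = 28.5.
→ y_production = 5 and y_airtime = 4.5.
Δz = y_production·Δb = 5 × (-2) = -10, so new z* = 451.5 − 10 = 441.5.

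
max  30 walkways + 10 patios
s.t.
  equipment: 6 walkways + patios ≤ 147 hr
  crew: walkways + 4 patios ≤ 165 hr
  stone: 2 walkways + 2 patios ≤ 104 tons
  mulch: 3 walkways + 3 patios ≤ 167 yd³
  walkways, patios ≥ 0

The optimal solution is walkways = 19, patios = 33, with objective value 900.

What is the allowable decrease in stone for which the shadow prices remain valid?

Binding constraints: equipment, stone. The basis is B = [[6,1],[2,2]] with det 10.
Per unit decrease in stone, x* moves by d = (0.1, -0.6).
The basis stays optimal until patios reaches 0; allowable decrease = 55 tons.

55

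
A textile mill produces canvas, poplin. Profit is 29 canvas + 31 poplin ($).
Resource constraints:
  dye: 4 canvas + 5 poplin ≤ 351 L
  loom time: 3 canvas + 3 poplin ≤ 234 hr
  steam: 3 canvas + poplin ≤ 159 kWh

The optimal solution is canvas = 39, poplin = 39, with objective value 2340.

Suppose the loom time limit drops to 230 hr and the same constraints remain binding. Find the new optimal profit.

2312

Check each constraint at x*: dye 351/351 (tight); loom time 234/234 (tight); steam 156/159 (slack 3).
Since steam is not tight, its dual is 0.
From A_Bᵀ y = c: 4·y_dye + 3·y_loom time = 29; 5·y_dye + 3·y_loom time = 31.
→ y_dye = 2 and y_loom time = 7.
Δz = y_loom time·Δb = 7 × (-4) = -28, so new z* = 2340 − 28 = 2312.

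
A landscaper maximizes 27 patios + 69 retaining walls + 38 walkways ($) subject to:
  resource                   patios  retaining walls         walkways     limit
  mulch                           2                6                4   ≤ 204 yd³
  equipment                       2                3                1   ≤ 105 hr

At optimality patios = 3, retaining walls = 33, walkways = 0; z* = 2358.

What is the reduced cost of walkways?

-4

Both mulch and equipment are binding at x*.
From A_Bᵀ y = c: 2·y_mulch + 2·y_equipment = 27; 6·y_mulch + 3·y_equipment = 69.
→ y_mulch = 9.5 and y_equipment = 4.
Reduced cost of walkways: c₃ − yᵀa₃ = 38 − (9.5·4 + 4·1) = 38 − 42 = -4.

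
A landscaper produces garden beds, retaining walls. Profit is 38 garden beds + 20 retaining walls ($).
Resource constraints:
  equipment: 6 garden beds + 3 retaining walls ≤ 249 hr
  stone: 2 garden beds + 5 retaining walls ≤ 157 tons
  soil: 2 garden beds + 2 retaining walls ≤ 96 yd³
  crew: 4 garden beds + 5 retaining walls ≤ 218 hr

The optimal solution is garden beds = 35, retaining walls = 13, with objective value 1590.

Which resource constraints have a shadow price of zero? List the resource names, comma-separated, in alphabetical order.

crew, stone

equipment: 249/249 (binding)
stone: 135/157 (slack 22)
soil: 96/96 (binding)
crew: 205/218 (slack 13)
By complementary slackness, a constraint with positive slack has shadow price 0 → crew, stone.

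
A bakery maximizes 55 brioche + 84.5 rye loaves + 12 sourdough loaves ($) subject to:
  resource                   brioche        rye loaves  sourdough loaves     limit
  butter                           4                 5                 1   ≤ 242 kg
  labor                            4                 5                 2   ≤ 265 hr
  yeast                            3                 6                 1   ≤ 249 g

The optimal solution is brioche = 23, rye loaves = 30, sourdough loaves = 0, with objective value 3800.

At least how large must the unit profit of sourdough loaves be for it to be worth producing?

15.5

At the optimum: butter uses 242 of 242 (binding); labor uses 242 of 265 (slack = 23); yeast uses 249 of 249 (binding).
Slack constraints have shadow price 0 (complementary slackness).
Dual feasibility on the basic columns requires 4·y_butter + 3·y_yeast = 55, 5·y_butter + 6·y_yeast = 84.5.
This yields shadow prices y_butter = 8.5, y_yeast = 7.
sourdough loaves enters the basis when its profit ≥ yᵀa₃ = 8.5·1 + 7·1 = 15.5.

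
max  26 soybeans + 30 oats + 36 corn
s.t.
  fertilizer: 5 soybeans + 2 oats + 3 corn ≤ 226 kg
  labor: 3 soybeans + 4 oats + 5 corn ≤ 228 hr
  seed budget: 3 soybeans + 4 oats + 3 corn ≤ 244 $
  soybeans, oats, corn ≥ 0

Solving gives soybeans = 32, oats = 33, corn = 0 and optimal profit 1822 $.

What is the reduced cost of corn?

-2

Check each constraint at x*: fertilizer 226/226 (tight); labor 228/228 (tight); seed budget 228/244 (slack 16).
Slack constraints have shadow price 0 (complementary slackness).
From A_Bᵀ y = c: 5·y_fertilizer + 3·y_labor = 26; 2·y_fertilizer + 4·y_labor = 30.
→ y_fertilizer = 1 and y_labor = 7.
Reduced cost of corn: c₃ − yᵀa₃ = 36 − (1·3 + 7·5) = 36 − 38 = -2.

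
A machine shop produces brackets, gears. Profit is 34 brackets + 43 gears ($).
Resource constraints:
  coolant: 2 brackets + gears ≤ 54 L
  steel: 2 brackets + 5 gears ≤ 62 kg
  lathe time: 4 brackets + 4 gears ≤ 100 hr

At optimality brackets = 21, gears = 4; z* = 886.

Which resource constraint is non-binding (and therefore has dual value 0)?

coolant: 46/54 (slack 8)
steel: 62/62 (binding)
lathe time: 100/100 (binding)
By complementary slackness, a constraint with positive slack has shadow price 0 → coolant.

coolant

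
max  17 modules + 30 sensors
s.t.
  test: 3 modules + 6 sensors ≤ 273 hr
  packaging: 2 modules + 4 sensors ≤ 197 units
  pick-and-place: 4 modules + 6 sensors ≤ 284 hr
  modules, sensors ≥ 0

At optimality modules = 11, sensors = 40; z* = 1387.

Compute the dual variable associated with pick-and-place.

2

Binding: test and pick-and-place. Non-binding: packaging (15 unused).
Since packaging is not tight, its dual is 0.
From A_Bᵀ y = c: 3·y_test + 4·y_pick-and-place = 17; 6·y_test + 6·y_pick-and-place = 30.
This yields shadow prices y_test = 3, y_pick-and-place = 2.
Shadow price of pick-and-place = 2.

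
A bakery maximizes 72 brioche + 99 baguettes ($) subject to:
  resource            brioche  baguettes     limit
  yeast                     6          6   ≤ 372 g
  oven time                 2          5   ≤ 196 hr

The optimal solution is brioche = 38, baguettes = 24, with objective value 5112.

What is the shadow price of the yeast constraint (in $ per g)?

9

Check each constraint at x*: yeast 372/372 (tight); oven time 196/196 (tight).
Dual feasibility on the basic columns requires 6·y_yeast + 2·y_oven time = 72, 6·y_yeast + 5·y_oven time = 99.
Solving: y_yeast = 9, y_oven time = 9.
Shadow price of yeast = 9.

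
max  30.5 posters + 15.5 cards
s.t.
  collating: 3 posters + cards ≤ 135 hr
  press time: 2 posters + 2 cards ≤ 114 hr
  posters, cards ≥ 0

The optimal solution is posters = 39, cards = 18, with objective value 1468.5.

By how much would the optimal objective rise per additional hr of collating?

At the optimum: collating uses 135 of 135 (binding); press time uses 114 of 114 (binding).
The binding rows give the dual system: 3·y_collating + 2·y_press time = 30.5 and 1·y_collating + 2·y_press time = 15.5.
Solving: y_collating = 7.5, y_press time = 4.
Shadow price of collating = 7.5.

7.5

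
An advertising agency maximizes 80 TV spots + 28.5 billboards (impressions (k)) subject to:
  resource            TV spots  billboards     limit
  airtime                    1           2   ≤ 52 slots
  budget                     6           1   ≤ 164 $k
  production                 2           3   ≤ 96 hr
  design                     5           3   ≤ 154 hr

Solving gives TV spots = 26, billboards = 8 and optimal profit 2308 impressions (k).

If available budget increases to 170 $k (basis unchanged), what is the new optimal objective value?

At the optimum: airtime uses 42 of 52 (slack = 10); budget uses 164 of 164 (binding); production uses 76 of 96 (slack = 20); design uses 154 of 154 (binding).
By complementary slackness, y = 0 for the non-binding constraints.
From A_Bᵀ y = c: 6·y_budget + 5·y_design = 80; 1·y_budget + 3·y_design = 28.5.
Solving: y_budget = 7.5, y_design = 7.
Δz = y_budget·Δb = 7.5 × (6) = 45, so new z* = 2308 + 45 = 2353.

2353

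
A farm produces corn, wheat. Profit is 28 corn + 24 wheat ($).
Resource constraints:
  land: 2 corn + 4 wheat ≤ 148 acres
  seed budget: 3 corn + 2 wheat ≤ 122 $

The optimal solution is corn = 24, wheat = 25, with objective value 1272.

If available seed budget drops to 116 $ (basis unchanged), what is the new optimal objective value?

1224

At the optimum: land uses 148 of 148 (binding); seed budget uses 122 of 122 (binding).
The binding rows give the dual system: 2·y_land + 3·y_seed budget = 28 and 4·y_land + 2·y_seed budget = 24.
This yields shadow prices y_land = 2, y_seed budget = 8.
Δz = y_seed budget·Δb = 8 × (-6) = -48, so new z* = 1272 − 48 = 1224.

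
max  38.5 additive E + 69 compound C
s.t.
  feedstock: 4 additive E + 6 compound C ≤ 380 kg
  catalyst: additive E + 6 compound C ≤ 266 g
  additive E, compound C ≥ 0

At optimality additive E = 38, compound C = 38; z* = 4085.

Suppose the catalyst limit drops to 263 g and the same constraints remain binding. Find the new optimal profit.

Both feedstock and catalyst are binding at x*.
Dual feasibility on the basic columns requires 4·y_feedstock + 1·y_catalyst = 38.5, 6·y_feedstock + 6·y_catalyst = 69.
→ y_feedstock = 9 and y_catalyst = 2.5.
Δz = y_catalyst·Δb = 2.5 × (-3) = -7.5, so new z* = 4085 − 7.5 = 4077.5.

4077.5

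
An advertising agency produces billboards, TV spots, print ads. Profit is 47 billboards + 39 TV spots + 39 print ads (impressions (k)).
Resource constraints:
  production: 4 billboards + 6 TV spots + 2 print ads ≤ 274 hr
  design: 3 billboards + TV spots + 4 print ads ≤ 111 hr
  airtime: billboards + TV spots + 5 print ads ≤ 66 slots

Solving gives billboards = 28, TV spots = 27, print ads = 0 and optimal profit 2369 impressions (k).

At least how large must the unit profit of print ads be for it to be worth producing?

46

At the optimum: production uses 274 of 274 (binding); design uses 111 of 111 (binding); airtime uses 55 of 66 (slack = 11).
By complementary slackness, y = 0 for the non-binding constraint.
Dual feasibility on the basic columns requires 4·y_production + 3·y_design = 47, 6·y_production + 1·y_design = 39.
Solving: y_production = 5, y_design = 9.
print ads enters the basis when its profit ≥ yᵀa₃ = 5·2 + 9·4 = 46.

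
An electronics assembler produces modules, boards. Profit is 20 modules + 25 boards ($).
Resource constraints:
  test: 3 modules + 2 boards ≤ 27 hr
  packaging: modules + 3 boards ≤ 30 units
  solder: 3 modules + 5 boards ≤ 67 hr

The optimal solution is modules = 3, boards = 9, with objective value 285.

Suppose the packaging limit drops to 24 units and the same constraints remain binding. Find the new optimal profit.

At the optimum: test uses 27 of 27 (binding); packaging uses 30 of 30 (binding); solder uses 54 of 67 (slack = 13).
Since solder is not tight, its dual is 0.
The binding rows give the dual system: 3·y_test + 1·y_packaging = 20 and 2·y_test + 3·y_packaging = 25.
This yields shadow prices y_test = 5, y_packaging = 5.
Δz = y_packaging·Δb = 5 × (-6) = -30, so new z* = 285 − 30 = 255.

255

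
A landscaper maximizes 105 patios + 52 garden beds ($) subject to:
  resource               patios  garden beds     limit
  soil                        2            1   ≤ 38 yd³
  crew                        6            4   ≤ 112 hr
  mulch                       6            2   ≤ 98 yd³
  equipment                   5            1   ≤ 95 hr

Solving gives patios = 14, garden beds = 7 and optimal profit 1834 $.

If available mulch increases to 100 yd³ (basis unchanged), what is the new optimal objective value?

1852

Binding: crew and mulch. Non-binding: soil (3 unused), equipment (18 unused).
Since soil, equipment are not tight, their duals are 0.
From A_Bᵀ y = c: 6·y_crew + 6·y_mulch = 105; 4·y_crew + 2·y_mulch = 52.
This yields shadow prices y_crew = 8.5, y_mulch = 9.
Δz = y_mulch·Δb = 9 × (2) = 18, so new z* = 1834 + 18 = 1852.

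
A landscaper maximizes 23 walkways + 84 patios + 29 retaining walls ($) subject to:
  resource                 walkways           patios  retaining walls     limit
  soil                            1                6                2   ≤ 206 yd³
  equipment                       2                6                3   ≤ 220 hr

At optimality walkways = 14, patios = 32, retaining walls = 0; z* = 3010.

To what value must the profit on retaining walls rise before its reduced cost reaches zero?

Both soil and equipment are binding at x*.
Dual feasibility on the basic columns requires 1·y_soil + 2·y_equipment = 23, 6·y_soil + 6·y_equipment = 84.
Solving: y_soil = 5, y_equipment = 9.
retaining walls enters the basis when its profit ≥ yᵀa₃ = 5·2 + 9·3 = 37.

37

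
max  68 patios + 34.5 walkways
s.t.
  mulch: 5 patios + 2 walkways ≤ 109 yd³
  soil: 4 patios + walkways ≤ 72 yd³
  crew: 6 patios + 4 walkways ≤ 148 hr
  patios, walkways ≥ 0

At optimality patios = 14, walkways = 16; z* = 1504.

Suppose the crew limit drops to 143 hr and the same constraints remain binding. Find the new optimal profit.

1469

At the optimum: mulch uses 102 of 109 (slack = 7); soil uses 72 of 72 (binding); crew uses 148 of 148 (binding).
By complementary slackness, y = 0 for the non-binding constraint.
From A_Bᵀ y = c: 4·y_soil + 6·y_crew = 68; 1·y_soil + 4·y_crew = 34.5.
→ y_soil = 6.5 and y_crew = 7.
Δz = y_crew·Δb = 7 × (-5) = -35, so new z* = 1504 − 35 = 1469.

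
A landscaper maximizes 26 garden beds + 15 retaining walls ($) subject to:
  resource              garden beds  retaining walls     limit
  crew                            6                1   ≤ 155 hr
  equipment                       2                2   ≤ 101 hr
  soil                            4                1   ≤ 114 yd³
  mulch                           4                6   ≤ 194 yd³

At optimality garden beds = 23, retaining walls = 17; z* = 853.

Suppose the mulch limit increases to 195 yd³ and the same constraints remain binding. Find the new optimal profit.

Binding: crew and mulch. Non-binding: equipment (21 unused), soil (5 unused).
Since equipment, soil are not tight, their duals are 0.
Dual feasibility on the basic columns requires 6·y_crew + 4·y_mulch = 26, 1·y_crew + 6·y_mulch = 15.
Solving: y_crew = 3, y_mulch = 2.
Δz = y_mulch·Δb = 2 × (1) = 2, so new z* = 853 + 2 = 855.

855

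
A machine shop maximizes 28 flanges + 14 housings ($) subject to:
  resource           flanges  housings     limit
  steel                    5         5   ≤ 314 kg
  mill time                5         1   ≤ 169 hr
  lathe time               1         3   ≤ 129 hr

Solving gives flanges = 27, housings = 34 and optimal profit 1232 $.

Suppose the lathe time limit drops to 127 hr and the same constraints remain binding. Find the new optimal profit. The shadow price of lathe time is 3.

Δb = -2, so new z* = 1232 + (3)·(-2) = 1232 − 6 = 1226.

1226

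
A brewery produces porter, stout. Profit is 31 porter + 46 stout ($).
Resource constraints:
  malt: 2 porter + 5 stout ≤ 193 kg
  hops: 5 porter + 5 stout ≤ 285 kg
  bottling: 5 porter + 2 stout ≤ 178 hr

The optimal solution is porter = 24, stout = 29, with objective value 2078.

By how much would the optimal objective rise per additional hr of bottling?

Check each constraint at x*: malt 193/193 (tight); hops 265/285 (slack 20); bottling 178/178 (tight).
Slack constraints have shadow price 0 (complementary slackness).
Dual feasibility on the basic columns requires 2·y_malt + 5·y_bottling = 31, 5·y_malt + 2·y_bottling = 46.
Solving: y_malt = 8, y_bottling = 3.
Shadow price of bottling = 3.

3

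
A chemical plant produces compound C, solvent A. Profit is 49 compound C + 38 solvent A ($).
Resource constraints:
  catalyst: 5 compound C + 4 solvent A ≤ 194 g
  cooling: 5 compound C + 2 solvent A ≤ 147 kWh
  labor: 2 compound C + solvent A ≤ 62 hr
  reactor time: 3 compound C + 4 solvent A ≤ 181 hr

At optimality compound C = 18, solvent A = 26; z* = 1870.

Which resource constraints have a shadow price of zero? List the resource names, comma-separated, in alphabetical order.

cooling, reactor time

catalyst: 194/194 (binding)
cooling: 142/147 (slack 5)
labor: 62/62 (binding)
reactor time: 158/181 (slack 23)
By complementary slackness, a constraint with positive slack has shadow price 0 → cooling, reactor time.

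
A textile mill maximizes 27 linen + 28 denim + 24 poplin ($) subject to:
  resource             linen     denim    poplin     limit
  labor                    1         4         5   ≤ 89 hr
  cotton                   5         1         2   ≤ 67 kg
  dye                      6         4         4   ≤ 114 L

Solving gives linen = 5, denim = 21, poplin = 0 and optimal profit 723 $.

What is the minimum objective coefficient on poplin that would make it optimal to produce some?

At the optimum: labor uses 89 of 89 (binding); cotton uses 46 of 67 (slack = 21); dye uses 114 of 114 (binding).
Since cotton is not tight, its dual is 0.
Dual feasibility on the basic columns requires 1·y_labor + 6·y_dye = 27, 4·y_labor + 4·y_dye = 28.
→ y_labor = 3 and y_dye = 4.
poplin enters the basis when its profit ≥ yᵀa₃ = 3·5 + 4·4 = 31.

31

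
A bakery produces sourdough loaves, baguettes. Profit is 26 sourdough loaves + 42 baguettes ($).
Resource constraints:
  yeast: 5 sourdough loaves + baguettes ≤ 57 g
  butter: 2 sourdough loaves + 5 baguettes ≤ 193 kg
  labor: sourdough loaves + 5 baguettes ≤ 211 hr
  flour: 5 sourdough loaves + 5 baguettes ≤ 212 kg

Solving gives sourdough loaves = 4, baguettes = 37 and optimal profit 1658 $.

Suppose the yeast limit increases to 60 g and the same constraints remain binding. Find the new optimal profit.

1664

At the optimum: yeast uses 57 of 57 (binding); butter uses 193 of 193 (binding); labor uses 189 of 211 (slack = 22); flour uses 205 of 212 (slack = 7).
By complementary slackness, y = 0 for the non-binding constraints.
Dual feasibility on the basic columns requires 5·y_yeast + 2·y_butter = 26, 1·y_yeast + 5·y_butter = 42.
Solving: y_yeast = 2, y_butter = 8.
Δz = y_yeast·Δb = 2 × (3) = 6, so new z* = 1658 + 6 = 1664.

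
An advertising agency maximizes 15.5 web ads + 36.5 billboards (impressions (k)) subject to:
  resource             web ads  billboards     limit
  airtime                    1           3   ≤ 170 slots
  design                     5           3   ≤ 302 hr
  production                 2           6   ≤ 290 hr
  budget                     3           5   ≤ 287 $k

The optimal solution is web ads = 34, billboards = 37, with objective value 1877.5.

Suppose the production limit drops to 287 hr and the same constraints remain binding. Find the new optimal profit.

Check each constraint at x*: airtime 145/170 (slack 25); design 281/302 (slack 21); production 290/290 (tight); budget 287/287 (tight).
Since airtime, design are not tight, their duals are 0.
Dual feasibility on the basic columns requires 2·y_production + 3·y_budget = 15.5, 6·y_production + 5·y_budget = 36.5.
This yields shadow prices y_production = 4, y_budget = 2.5.
Δz = y_production·Δb = 4 × (-3) = -12, so new z* = 1877.5 − 12 = 1865.5.

1865.5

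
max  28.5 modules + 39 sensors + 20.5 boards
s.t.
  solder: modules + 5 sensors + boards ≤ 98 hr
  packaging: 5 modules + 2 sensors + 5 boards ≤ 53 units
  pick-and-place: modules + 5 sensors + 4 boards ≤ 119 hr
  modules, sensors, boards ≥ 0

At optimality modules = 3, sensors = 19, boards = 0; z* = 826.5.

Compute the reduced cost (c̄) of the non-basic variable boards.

Binding: solder and packaging. Non-binding: pick-and-place (21 unused).
By complementary slackness, y = 0 for the non-binding constraint.
From A_Bᵀ y = c: 1·y_solder + 5·y_packaging = 28.5; 5·y_solder + 2·y_packaging = 39.
→ y_solder = 6 and y_packaging = 4.5.
Reduced cost of boards: c₃ − yᵀa₃ = 20.5 − (6·1 + 4.5·5) = 20.5 − 28.5 = -8.

-8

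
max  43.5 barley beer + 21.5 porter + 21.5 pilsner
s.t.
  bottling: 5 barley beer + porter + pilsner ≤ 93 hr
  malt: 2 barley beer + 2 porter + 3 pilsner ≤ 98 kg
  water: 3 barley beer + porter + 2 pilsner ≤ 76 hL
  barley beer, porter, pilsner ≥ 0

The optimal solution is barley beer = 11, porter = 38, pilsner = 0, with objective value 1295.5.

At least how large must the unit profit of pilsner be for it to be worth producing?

29.5

At the optimum: bottling uses 93 of 93 (binding); malt uses 98 of 98 (binding); water uses 71 of 76 (slack = 5).
Slack constraints have shadow price 0 (complementary slackness).
From A_Bᵀ y = c: 5·y_bottling + 2·y_malt = 43.5; 1·y_bottling + 2·y_malt = 21.5.
Solving: y_bottling = 5.5, y_malt = 8.
pilsner enters the basis when its profit ≥ yᵀa₃ = 5.5·1 + 8·3 = 29.5.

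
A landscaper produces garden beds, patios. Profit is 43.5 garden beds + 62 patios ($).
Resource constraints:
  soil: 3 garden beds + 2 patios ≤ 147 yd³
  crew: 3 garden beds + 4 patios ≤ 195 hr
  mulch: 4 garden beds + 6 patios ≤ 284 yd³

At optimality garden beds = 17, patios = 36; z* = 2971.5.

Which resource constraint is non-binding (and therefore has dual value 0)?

soil

soil: 123/147 (slack 24)
crew: 195/195 (binding)
mulch: 284/284 (binding)
By complementary slackness, a constraint with positive slack has shadow price 0 → soil.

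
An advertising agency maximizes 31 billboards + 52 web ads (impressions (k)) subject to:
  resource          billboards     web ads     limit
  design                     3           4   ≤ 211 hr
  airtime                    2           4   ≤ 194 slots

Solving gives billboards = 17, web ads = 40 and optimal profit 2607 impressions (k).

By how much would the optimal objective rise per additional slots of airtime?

8

Check each constraint at x*: design 211/211 (tight); airtime 194/194 (tight).
Dual feasibility on the basic columns requires 3·y_design + 2·y_airtime = 31, 4·y_design + 4·y_airtime = 52.
→ y_design = 5 and y_airtime = 8.
Shadow price of airtime = 8.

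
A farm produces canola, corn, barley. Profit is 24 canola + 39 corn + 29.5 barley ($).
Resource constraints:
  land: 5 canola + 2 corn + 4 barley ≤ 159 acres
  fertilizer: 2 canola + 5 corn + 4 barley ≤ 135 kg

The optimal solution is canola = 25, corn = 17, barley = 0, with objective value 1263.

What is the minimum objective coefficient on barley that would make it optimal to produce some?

36

Check each constraint at x*: land 159/159 (tight); fertilizer 135/135 (tight).
From A_Bᵀ y = c: 5·y_land + 2·y_fertilizer = 24; 2·y_land + 5·y_fertilizer = 39.
Solving: y_land = 2, y_fertilizer = 7.
barley enters the basis when its profit ≥ yᵀa₃ = 2·4 + 7·4 = 36.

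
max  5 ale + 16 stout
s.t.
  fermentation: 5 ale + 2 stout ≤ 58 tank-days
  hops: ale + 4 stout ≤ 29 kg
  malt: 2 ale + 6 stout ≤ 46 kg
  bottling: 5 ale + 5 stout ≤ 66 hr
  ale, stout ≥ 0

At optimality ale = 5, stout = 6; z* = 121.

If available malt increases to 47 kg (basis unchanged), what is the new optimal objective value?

At the optimum: fermentation uses 37 of 58 (slack = 21); hops uses 29 of 29 (binding); malt uses 46 of 46 (binding); bottling uses 55 of 66 (slack = 11).
By complementary slackness, y = 0 for the non-binding constraints.
From A_Bᵀ y = c: 1·y_hops + 2·y_malt = 5; 4·y_hops + 6·y_malt = 16.
Solving: y_hops = 1, y_malt = 2.
Δz = y_malt·Δb = 2 × (1) = 2, so new z* = 121 + 2 = 123.

123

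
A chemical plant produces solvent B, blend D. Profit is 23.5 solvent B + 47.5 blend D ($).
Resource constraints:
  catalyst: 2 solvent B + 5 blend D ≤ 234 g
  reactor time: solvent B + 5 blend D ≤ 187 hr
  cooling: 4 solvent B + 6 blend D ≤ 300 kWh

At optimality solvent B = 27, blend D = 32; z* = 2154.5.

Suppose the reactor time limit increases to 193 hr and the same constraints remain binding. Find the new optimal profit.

2175.5

Check each constraint at x*: catalyst 214/234 (slack 20); reactor time 187/187 (tight); cooling 300/300 (tight).
By complementary slackness, y = 0 for the non-binding constraint.
From A_Bᵀ y = c: 1·y_reactor time + 4·y_cooling = 23.5; 5·y_reactor time + 6·y_cooling = 47.5.
This yields shadow prices y_reactor time = 3.5, y_cooling = 5.
Δz = y_reactor time·Δb = 3.5 × (6) = 21, so new z* = 2154.5 + 21 = 2175.5.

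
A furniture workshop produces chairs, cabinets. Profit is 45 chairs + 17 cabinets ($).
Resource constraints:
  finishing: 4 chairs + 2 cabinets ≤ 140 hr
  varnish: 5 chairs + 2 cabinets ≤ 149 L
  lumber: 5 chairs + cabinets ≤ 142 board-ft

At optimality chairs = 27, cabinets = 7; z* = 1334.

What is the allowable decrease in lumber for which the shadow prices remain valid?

Binding constraints: varnish, lumber. The basis is B = [[5,2],[5,1]] with det -5.
Per unit decrease in lumber, x* moves by d = (-0.4, 1).
The basis stays optimal until finishing becomes binding; allowable decrease = 45 board-ft.

45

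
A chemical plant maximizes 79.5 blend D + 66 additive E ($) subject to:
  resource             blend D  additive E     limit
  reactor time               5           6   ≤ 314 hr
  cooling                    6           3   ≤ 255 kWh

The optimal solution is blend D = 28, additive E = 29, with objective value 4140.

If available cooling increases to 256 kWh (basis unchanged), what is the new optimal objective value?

At the optimum: reactor time uses 314 of 314 (binding); cooling uses 255 of 255 (binding).
From A_Bᵀ y = c: 5·y_reactor time + 6·y_cooling = 79.5; 6·y_reactor time + 3·y_cooling = 66.
Solving: y_reactor time = 7.5, y_cooling = 7.
Δz = y_cooling·Δb = 7 × (1) = 7, so new z* = 4140 + 7 = 4147.

4147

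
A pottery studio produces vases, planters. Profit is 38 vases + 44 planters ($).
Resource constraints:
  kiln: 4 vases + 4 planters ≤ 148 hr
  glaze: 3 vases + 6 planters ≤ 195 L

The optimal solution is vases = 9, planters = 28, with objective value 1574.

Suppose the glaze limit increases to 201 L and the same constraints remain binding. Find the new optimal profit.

Check each constraint at x*: kiln 148/148 (tight); glaze 195/195 (tight).
From A_Bᵀ y = c: 4·y_kiln + 3·y_glaze = 38; 4·y_kiln + 6·y_glaze = 44.
→ y_kiln = 8 and y_glaze = 2.
Δz = y_glaze·Δb = 2 × (6) = 12, so new z* = 1574 + 12 = 1586.

1586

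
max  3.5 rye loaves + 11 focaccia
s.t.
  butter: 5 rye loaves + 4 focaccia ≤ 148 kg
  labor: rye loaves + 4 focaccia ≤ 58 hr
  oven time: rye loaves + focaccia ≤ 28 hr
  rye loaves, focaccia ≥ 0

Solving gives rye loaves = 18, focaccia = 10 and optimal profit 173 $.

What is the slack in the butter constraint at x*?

18

butter used = 5·18 + 4·10 = 130; slack = 148 − 130 = 18.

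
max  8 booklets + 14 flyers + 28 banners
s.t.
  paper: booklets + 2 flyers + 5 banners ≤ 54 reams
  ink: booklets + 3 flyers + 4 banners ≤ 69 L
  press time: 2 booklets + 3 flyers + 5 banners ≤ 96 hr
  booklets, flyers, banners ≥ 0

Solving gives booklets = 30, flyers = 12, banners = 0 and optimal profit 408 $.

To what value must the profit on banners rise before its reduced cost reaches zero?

30

Binding: paper and press time. Non-binding: ink (3 unused).
Since ink is not tight, its dual is 0.
The binding rows give the dual system: 1·y_paper + 2·y_press time = 8 and 2·y_paper + 3·y_press time = 14.
Solving: y_paper = 4, y_press time = 2.
banners enters the basis when its profit ≥ yᵀa₃ = 4·5 + 2·5 = 30.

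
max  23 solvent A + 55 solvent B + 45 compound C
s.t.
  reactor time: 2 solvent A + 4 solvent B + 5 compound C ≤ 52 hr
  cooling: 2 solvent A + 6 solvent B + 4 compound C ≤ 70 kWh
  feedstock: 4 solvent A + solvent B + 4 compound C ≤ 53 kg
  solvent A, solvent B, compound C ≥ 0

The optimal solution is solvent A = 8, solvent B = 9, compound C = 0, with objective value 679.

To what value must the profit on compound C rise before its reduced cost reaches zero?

Check each constraint at x*: reactor time 52/52 (tight); cooling 70/70 (tight); feedstock 41/53 (slack 12).
By complementary slackness, y = 0 for the non-binding constraint.
Dual feasibility on the basic columns requires 2·y_reactor time + 2·y_cooling = 23, 4·y_reactor time + 6·y_cooling = 55.
This yields shadow prices y_reactor time = 7, y_cooling = 4.5.
compound C enters the basis when its profit ≥ yᵀa₃ = 7·5 + 4.5·4 = 53.

53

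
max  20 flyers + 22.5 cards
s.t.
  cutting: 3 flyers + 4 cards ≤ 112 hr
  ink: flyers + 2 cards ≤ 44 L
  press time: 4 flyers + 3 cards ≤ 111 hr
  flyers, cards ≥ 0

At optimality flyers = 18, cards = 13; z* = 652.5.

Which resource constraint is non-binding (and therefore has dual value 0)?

cutting: 106/112 (slack 6)
ink: 44/44 (binding)
press time: 111/111 (binding)
By complementary slackness, a constraint with positive slack has shadow price 0 → cutting.

cutting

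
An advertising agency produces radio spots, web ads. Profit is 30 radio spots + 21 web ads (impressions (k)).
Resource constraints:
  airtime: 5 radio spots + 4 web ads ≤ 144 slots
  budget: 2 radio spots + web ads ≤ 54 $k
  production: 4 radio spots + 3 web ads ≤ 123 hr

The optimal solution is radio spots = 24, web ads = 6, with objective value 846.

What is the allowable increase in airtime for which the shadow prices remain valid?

13.5

Binding constraints: airtime, budget. The basis is B = [[5,4],[2,1]] with det -3.
Per unit increase in airtime, x* moves by d = (-0.3333, 0.6667).
The basis stays optimal until production becomes binding; allowable increase = 13.5 slots.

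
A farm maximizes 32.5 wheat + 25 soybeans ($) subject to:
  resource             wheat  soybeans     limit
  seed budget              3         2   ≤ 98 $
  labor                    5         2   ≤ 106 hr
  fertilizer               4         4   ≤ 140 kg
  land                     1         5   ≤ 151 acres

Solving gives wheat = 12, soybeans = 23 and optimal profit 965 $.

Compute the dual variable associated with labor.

Binding: labor and fertilizer. Non-binding: seed budget (16 unused), land (24 unused).
By complementary slackness, y = 0 for the non-binding constraints.
The binding rows give the dual system: 5·y_labor + 4·y_fertilizer = 32.5 and 2·y_labor + 4·y_fertilizer = 25.
→ y_labor = 2.5 and y_fertilizer = 5.
Shadow price of labor = 2.5.

2.5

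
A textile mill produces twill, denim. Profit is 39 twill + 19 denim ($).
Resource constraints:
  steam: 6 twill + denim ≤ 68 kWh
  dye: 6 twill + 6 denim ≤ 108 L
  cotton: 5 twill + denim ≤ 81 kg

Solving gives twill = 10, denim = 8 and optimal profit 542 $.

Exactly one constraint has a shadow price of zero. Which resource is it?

cotton

steam: 68/68 (binding)
dye: 108/108 (binding)
cotton: 58/81 (slack 23)
By complementary slackness, a constraint with positive slack has shadow price 0 → cotton.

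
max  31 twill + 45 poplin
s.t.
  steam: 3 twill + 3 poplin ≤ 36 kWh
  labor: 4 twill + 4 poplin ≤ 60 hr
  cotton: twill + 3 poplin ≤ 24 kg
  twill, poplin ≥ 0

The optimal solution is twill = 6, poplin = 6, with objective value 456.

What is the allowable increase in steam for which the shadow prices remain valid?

Binding constraints: steam, cotton. The basis is B = [[3,3],[1,3]] with det 6.
Per unit increase in steam, x* moves by d = (0.5, -0.1667).
The basis stays optimal until labor becomes binding; allowable increase = 9 kWh.

9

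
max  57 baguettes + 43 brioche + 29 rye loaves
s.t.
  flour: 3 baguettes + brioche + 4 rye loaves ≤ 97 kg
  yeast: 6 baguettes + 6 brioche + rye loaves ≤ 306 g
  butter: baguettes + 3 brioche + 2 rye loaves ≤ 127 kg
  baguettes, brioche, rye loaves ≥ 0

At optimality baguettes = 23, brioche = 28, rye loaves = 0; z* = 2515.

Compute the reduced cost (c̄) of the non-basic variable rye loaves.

Binding: flour and yeast. Non-binding: butter (20 unused).
Since butter is not tight, its dual is 0.
Dual feasibility on the basic columns requires 3·y_flour + 6·y_yeast = 57, 1·y_flour + 6·y_yeast = 43.
This yields shadow prices y_flour = 7, y_yeast = 6.
Reduced cost of rye loaves: c₃ − yᵀa₃ = 29 − (7·4 + 6·1) = 29 − 34 = -5.

-5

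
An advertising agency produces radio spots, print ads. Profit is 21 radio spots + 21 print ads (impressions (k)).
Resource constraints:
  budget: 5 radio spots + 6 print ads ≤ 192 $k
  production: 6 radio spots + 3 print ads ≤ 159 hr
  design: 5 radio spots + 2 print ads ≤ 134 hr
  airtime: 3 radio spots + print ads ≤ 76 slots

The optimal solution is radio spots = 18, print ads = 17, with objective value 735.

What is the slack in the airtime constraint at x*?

5

airtime used = 3·18 + 1·17 = 71; slack = 76 − 71 = 5.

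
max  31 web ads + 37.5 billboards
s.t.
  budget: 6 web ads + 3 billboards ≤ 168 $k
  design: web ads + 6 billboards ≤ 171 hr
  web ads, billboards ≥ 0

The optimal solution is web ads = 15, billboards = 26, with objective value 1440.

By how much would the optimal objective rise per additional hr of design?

Both budget and design are binding at x*.
The binding rows give the dual system: 6·y_budget + 1·y_design = 31 and 3·y_budget + 6·y_design = 37.5.
Solving: y_budget = 4.5, y_design = 4.
Shadow price of design = 4.

4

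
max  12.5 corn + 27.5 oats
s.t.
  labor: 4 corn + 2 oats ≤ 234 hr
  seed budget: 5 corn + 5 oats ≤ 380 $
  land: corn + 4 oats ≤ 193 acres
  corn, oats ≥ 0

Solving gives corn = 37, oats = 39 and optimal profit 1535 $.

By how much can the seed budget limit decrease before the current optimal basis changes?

138.75

Binding constraints: seed budget, land. The basis is B = [[5,5],[1,4]] with det 15.
Per unit decrease in seed budget, x* moves by d = (-0.2667, 0.0667).
The basis stays optimal until corn reaches 0; allowable decrease = 138.75 $.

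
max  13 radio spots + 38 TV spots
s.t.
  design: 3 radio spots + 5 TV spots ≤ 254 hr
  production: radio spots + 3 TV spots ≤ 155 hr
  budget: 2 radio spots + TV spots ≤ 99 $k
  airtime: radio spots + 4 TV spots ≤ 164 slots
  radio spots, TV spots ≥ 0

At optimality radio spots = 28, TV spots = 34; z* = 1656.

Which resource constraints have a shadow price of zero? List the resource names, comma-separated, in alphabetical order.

design: 254/254 (binding)
production: 130/155 (slack 25)
budget: 90/99 (slack 9)
airtime: 164/164 (binding)
By complementary slackness, a constraint with positive slack has shadow price 0 → budget, production.

budget, production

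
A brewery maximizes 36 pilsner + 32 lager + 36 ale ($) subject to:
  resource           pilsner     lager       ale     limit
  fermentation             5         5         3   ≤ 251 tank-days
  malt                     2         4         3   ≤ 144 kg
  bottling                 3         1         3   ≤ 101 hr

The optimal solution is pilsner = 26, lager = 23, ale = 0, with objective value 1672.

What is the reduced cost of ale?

-6

Check each constraint at x*: fermentation 245/251 (slack 6); malt 144/144 (tight); bottling 101/101 (tight).
Since fermentation is not tight, its dual is 0.
The binding rows give the dual system: 2·y_malt + 3·y_bottling = 36 and 4·y_malt + 1·y_bottling = 32.
This yields shadow prices y_malt = 6, y_bottling = 8.
Reduced cost of ale: c₃ − yᵀa₃ = 36 − (6·3 + 8·3) = 36 − 42 = -6.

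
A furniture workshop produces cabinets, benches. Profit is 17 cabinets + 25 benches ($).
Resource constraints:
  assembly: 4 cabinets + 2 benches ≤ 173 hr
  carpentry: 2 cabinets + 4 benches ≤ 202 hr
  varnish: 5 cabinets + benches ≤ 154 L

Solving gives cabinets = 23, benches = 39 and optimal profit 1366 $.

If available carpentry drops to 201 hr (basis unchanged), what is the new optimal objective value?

1360

Binding: carpentry and varnish. Non-binding: assembly (3 unused).
By complementary slackness, y = 0 for the non-binding constraint.
Dual feasibility on the basic columns requires 2·y_carpentry + 5·y_varnish = 17, 4·y_carpentry + 1·y_varnish = 25.
→ y_carpentry = 6 and y_varnish = 1.
Δz = y_carpentry·Δb = 6 × (-1) = -6, so new z* = 1366 − 6 = 1360.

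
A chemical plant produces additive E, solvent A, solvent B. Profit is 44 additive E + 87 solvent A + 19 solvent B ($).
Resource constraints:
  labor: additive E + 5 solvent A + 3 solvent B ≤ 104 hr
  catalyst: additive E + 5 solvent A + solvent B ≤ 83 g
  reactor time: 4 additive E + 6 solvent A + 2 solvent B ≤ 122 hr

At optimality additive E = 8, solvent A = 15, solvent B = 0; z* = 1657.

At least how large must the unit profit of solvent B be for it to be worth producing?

25

Check each constraint at x*: labor 83/104 (slack 21); catalyst 83/83 (tight); reactor time 122/122 (tight).
Slack constraints have shadow price 0 (complementary slackness).
From A_Bᵀ y = c: 1·y_catalyst + 4·y_reactor time = 44; 5·y_catalyst + 6·y_reactor time = 87.
→ y_catalyst = 6 and y_reactor time = 9.5.
solvent B enters the basis when its profit ≥ yᵀa₃ = 6·1 + 9.5·2 = 25.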